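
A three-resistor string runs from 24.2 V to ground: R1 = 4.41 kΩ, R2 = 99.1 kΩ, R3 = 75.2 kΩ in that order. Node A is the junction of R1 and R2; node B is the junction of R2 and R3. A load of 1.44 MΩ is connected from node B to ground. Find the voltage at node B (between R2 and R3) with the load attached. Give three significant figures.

V ≈ 9.88 V

At node B, R3 is in parallel with the load: R3‖R_L = 71.47 kΩ.
Below node A the resistance is R2 + (R3‖R_L) = 170.6 kΩ, so V_A = 24.2 × 170.6/175.0 = 23.59 V.
Then V_B = V_A × (R3‖R_L)/(R2 + R3‖R_L) = 23.59 × 71.47/170.6 = 9.88 V.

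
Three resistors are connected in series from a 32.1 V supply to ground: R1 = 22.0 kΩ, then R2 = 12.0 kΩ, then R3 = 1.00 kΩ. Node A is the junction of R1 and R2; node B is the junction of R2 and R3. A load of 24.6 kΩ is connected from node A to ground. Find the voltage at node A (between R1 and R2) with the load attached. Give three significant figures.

V ≈ 8.95 V

Below node A the series string R2+R3 = 13.00 kΩ sits in parallel with the 24.6 kΩ load: 8.505 kΩ.
V_A = 32.1 × 8.505/(22.0 + 8.505) = 8.95 V.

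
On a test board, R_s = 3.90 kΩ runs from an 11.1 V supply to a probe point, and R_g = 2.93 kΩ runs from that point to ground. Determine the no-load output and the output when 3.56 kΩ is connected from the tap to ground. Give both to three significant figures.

Unloaded: 4.76 V; loaded: 3.24 V

Open-circuit: V = 11.1 × 2.93/(3.90 + 2.93) = 4.76 V.
With the load, R_g becomes R_g‖R_L = 1.607 kΩ, so V = 11.1 × 1.607/5.507 = 3.24 V.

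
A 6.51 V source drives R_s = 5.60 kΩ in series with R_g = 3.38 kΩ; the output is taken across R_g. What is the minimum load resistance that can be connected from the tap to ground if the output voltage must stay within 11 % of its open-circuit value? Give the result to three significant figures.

Output resistance R_th = R_s‖R_g = (5.60 × 3.38)/8.980 = 2.108 kΩ.
The fractional drop is R_th/(R_th + R_L); requiring this ≤ 0.110 gives R_L ≥ R_th(1/0.110 − 1) = 2.108 × 8.091 = 17.1 kΩ.

R_L(min) ≈ 17.1 kΩ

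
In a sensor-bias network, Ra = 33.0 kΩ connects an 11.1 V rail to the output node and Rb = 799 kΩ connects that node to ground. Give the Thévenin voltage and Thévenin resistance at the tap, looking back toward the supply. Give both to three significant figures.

V_th = 10.7 V, R_th = 31.7 kΩ

V_th is the open-circuit tap voltage: 11.1 × 799/(33.0 + 799) = 10.7 V.
With the supply zeroed, Ra and Rb appear in parallel from the tap: R_th = Ra‖Rb = (33.0 × 799)/832.0 = 31.7 kΩ.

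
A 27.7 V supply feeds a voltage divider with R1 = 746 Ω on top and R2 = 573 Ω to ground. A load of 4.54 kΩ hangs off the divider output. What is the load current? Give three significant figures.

I_L ≈ 2.47 mA

R2‖R_L = 508.8 Ω; V_out = 27.7 × 508.8/1255 = 11.23 V.
I_L = V_out / R_L = 11.23 / 4.54 kΩ = 2.47 mA.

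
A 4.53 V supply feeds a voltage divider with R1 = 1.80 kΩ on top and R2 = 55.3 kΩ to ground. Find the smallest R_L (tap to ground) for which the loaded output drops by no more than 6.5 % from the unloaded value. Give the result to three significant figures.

R_L(min) ≈ 25.1 kΩ

Output resistance R_th = R1‖R2 = (1.80 × 55.3)/57.10 = 1.743 kΩ.
The fractional drop is R_th/(R_th + R_L); requiring this ≤ 0.0650 gives R_L ≥ R_th(1/0.0650 − 1) = 1.743 × 14.38 = 25.1 kΩ.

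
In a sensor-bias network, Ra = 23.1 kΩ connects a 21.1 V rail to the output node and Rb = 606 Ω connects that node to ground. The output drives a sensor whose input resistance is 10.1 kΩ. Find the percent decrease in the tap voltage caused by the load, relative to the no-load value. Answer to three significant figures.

The divider's output (Thévenin) resistance is Ra‖Rb = 590.5 Ω.
Fractional drop under load = R_th/(R_th + R_L) = 590.5 / (590.5 + 10100) = 0.05524.
So the output falls by 5.52 %.

5.52 %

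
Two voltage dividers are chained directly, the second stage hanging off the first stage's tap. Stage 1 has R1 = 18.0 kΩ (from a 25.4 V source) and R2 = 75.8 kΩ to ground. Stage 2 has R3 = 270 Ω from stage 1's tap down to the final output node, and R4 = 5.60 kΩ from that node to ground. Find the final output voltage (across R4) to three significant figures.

V_out ≈ 5.63 V

Stage 2 presents R3+R4 = 5870 Ω as a load on stage 1's tap.
Stage 1's lower leg becomes R2‖(R3+R4) = 5448 Ω, so V_mid = 25.4 × 5448/23450 = 5.902 V.
Stage 2 is itself unloaded: V_out = V_mid × R4/(R3+R4) = 5.902 × 5600/5870 = 5.63 V.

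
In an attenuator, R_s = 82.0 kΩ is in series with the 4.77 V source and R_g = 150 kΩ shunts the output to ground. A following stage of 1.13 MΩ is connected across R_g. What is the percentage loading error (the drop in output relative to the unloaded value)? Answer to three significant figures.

The divider's output (Thévenin) resistance is R_s‖R_g = 53.02 kΩ.
Fractional drop under load = R_th/(R_th + R_L) = 53.02 / (53.02 + 1130) = 0.04482.
So the output falls by 4.48 %.

4.48 %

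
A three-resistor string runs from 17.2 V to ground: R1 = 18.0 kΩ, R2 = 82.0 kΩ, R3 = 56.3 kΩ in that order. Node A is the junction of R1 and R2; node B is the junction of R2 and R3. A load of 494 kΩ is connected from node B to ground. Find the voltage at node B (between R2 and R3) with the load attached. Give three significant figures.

At node B, R3 is in parallel with the load: R3‖R_L = 50.54 kΩ.
Below node A the resistance is R2 + (R3‖R_L) = 132.5 kΩ, so V_A = 17.2 × 132.5/150.5 = 15.14 V.
Then V_B = V_A × (R3‖R_L)/(R2 + R3‖R_L) = 15.14 × 50.54/132.5 = 5.77 V.

V ≈ 5.77 V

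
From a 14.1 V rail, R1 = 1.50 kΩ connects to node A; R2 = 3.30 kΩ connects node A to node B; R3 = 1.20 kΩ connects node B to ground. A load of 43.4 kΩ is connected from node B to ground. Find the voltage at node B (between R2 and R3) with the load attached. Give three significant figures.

At node B, R3 is in parallel with the load: R3‖R_L = 1.168 kΩ.
Below node A the resistance is R2 + (R3‖R_L) = 4.468 kΩ, so V_A = 14.1 × 4.468/5.968 = 10.56 V.
Then V_B = V_A × (R3‖R_L)/(R2 + R3‖R_L) = 10.56 × 1.168/4.468 = 2.76 V.

V ≈ 2.76 V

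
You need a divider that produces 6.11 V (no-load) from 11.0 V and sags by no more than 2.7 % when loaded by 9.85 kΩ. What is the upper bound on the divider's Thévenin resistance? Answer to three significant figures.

Loading drop = R_th/(R_th + R_L) ≤ 0.0270, so R_th ≤ R_L · ε/(1−ε) = 9.85 kΩ × 0.0270/0.9730 = 273 Ω.

R_th ≤ 273 Ω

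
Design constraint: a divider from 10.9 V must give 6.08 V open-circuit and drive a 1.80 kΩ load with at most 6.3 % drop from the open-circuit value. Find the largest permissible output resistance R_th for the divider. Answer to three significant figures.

R_th ≤ 121 Ω

Loading drop = R_th/(R_th + R_L) ≤ 0.0630, so R_th ≤ R_L · ε/(1−ε) = 1.80 kΩ × 0.0630/0.9370 = 121 Ω.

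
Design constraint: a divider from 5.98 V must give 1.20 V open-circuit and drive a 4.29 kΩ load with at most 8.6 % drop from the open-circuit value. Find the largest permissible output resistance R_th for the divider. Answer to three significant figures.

Loading drop = R_th/(R_th + R_L) ≤ 0.0860, so R_th ≤ R_L · ε/(1−ε) = 4.29 kΩ × 0.0860/0.9140 = 404 Ω.
(Any R1, R2 with R2/(R1+R2) = 0.201 and R1‖R2 ≤ 404 Ω will meet the spec.)

R_th ≤ 404 Ω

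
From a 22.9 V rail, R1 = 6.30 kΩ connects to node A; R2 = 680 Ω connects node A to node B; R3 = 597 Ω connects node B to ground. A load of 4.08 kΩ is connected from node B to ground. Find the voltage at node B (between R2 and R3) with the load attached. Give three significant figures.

At node B, R3 is in parallel with the load: R3‖R_L = 520.8 Ω.
Below node A the resistance is R2 + (R3‖R_L) = 1201 Ω, so V_A = 22.9 × 1201/7501 = 3.666 V.
Then V_B = V_A × (R3‖R_L)/(R2 + R3‖R_L) = 3.666 × 520.8/1201 = 1.59 V.

V ≈ 1.59 V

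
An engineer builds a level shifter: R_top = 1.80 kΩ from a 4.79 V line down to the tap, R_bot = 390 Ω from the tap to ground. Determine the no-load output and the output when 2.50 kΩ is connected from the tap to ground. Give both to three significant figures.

Open-circuit: V = 4.79 × 390/(1800 + 390) = 0.853 V.
With the load, R_bot becomes R_bot‖R_L = 337.4 Ω, so V = 4.79 × 337.4/2137 = 0.756 V.

Unloaded: 0.853 V; loaded: 0.756 V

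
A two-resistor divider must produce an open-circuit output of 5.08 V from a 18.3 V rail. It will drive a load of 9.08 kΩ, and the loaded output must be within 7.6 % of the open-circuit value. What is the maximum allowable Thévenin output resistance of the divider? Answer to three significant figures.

Loading drop = R_th/(R_th + R_L) ≤ 0.0760, so R_th ≤ R_L · ε/(1−ε) = 9.08 kΩ × 0.0760/0.9240 = 747 Ω.
(Any R1, R2 with R2/(R1+R2) = 0.278 and R1‖R2 ≤ 747 Ω will meet the spec.)

R_th ≤ 747 Ω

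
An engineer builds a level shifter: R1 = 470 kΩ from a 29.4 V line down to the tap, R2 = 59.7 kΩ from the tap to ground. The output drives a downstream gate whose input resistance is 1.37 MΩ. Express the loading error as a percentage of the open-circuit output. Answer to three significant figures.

3.72 %

The divider's output (Thévenin) resistance is R1‖R2 = 52.97 kΩ.
Fractional drop under load = R_th/(R_th + R_L) = 52.97 / (52.97 + 1370) = 0.03723.
So the output falls by 3.72 %.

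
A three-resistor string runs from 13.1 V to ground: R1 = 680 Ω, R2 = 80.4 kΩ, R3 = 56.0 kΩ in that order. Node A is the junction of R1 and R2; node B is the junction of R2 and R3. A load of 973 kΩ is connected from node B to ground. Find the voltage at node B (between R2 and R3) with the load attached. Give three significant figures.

V ≈ 5.18 V

At node B, R3 is in parallel with the load: R3‖R_L = 52950 Ω.
Below node A the resistance is R2 + (R3‖R_L) = 133400 Ω, so V_A = 13.1 × 133400/134000 = 13.03 V.
Then V_B = V_A × (R3‖R_L)/(R2 + R3‖R_L) = 13.03 × 52950/133400 = 5.18 V.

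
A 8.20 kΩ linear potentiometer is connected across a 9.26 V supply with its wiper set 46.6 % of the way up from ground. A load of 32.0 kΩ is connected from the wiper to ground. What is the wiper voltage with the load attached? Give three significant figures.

The wiper splits the pot into (1−α)R = 4.379 kΩ above and αR = 3.821 kΩ below.
Lower section ‖ load = 3.414 kΩ.
V_wiper = 9.26 × 3.414/(4.379 + 3.414) = 4.06 V.

V ≈ 4.06 V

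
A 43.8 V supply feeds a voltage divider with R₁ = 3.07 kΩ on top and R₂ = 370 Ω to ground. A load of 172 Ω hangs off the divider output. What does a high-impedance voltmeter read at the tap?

The load sits in parallel with R₂: R₂‖R_L = (370 × 172) / (370 + 172) = 117.4 Ω.
V_out = 43.8 × 117.4 / (3070 + 117.4) = 43.8 × 117.4/3187 = 1.61 V.
(Unloaded it would have been 4.71 V.)

V_out ≈ 1.61 V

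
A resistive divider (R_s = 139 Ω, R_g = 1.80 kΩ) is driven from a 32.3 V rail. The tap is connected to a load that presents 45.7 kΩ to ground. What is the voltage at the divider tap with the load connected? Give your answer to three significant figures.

V_out ≈ 29.9 V

The load sits in parallel with R_g: R_g‖R_L = (1800 × 45700) / (1800 + 45700) = 1732 Ω.
V_out = 32.3 × 1732 / (139 + 1732) = 32.3 × 1732/1871 = 29.9 V.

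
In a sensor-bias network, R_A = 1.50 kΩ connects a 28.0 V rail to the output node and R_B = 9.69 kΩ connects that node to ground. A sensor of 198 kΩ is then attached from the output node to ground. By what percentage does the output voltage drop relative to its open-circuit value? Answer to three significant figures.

The divider's output (Thévenin) resistance is R_A‖R_B = 1.299 kΩ.
Fractional drop under load = R_th/(R_th + R_L) = 1.299 / (1.299 + 198) = 0.006517.
So the output falls by 0.652 %.

0.652 %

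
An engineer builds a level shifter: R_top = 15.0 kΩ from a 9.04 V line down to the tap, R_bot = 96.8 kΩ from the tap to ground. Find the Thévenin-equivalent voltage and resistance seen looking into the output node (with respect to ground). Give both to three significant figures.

V_th is the open-circuit tap voltage: 9.04 × 96.8/(15.0 + 96.8) = 7.83 V.
With the supply zeroed, R_top and R_bot appear in parallel from the tap: R_th = R_top‖R_bot = (15.0 × 96.8)/111.8 = 13.0 kΩ.

V_th = 7.83 V, R_th = 13.0 kΩ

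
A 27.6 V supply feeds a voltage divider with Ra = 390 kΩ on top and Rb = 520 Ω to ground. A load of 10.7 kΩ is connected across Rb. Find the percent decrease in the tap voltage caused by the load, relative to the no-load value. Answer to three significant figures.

The divider's output (Thévenin) resistance is Ra‖Rb = 519.3 Ω.
Fractional drop under load = R_th/(R_th + R_L) = 519.3 / (519.3 + 10700) = 0.04629.
So the output falls by 4.63 %.

4.63 %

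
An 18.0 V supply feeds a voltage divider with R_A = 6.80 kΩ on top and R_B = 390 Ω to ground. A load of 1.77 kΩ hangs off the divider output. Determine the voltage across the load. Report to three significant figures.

V_out ≈ 0.808 V

The load sits in parallel with R_B: R_B‖R_L = (390 × 1770) / (390 + 1770) = 319.6 Ω.
V_out = 18.0 × 319.6 / (6800 + 319.6) = 18.0 × 319.6/7120 = 0.808 V.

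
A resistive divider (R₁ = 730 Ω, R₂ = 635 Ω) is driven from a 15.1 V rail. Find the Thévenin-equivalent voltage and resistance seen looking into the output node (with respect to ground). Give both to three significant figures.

V_th = 7.02 V, R_th = 340 Ω

V_th is the open-circuit tap voltage: 15.1 × 635/(730 + 635) = 7.02 V.
With the supply zeroed, R₁ and R₂ appear in parallel from the tap: R_th = R₁‖R₂ = (730 × 635)/1365 = 340 Ω.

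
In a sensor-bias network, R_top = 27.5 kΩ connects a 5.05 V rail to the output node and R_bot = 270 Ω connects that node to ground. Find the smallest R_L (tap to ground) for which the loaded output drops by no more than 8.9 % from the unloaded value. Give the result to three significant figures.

R_L(min) ≈ 2.74 kΩ

Output resistance R_th = R_top‖R_bot = (27500 × 270)/27770 = 267.4 Ω.
The fractional drop is R_th/(R_th + R_L); requiring this ≤ 0.0890 gives R_L ≥ R_th(1/0.0890 − 1) = 267.4 × 10.24 = 2.74 kΩ.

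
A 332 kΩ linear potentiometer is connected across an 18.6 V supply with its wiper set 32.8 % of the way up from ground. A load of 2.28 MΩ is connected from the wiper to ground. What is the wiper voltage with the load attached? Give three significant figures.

The wiper splits the pot into (1−α)R = 223.1 kΩ above and αR = 108.9 kΩ below.
Lower section ‖ load = 103.9 kΩ.
V_wiper = 18.6 × 103.9/(223.1 + 103.9) = 5.91 V.

V ≈ 5.91 V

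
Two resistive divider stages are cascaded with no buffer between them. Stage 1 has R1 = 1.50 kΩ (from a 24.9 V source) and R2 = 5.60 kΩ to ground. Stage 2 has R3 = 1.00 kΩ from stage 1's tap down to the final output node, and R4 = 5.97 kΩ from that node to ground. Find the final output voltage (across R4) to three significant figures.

Stage 2 presents R3+R4 = 6.970 kΩ as a load on stage 1's tap.
Stage 1's lower leg becomes R2‖(R3+R4) = 3.105 kΩ, so V_mid = 24.9 × 3.105/4.605 = 16.79 V.
Stage 2 is itself unloaded: V_out = V_mid × R4/(R3+R4) = 16.79 × 5.97/6.970 = 14.4 V.

V_out ≈ 14.4 V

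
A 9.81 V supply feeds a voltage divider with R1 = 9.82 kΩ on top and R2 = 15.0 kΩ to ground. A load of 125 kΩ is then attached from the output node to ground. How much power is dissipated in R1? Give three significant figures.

P ≈ 1.75 mW

Total resistance from the source is R1 + (R2‖R_L) = 23.21 kΩ, so I = 9.81/23.21 kΩ = 0.4226 mA.
P = I²·R1 = (0.4226 mA)² × 9.82 kΩ = 1.75 mW.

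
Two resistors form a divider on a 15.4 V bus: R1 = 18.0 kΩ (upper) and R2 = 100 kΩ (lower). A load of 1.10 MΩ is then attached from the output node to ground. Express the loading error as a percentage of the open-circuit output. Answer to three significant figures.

1.37 %

The divider's output (Thévenin) resistance is R1‖R2 = 15.25 kΩ.
Fractional drop under load = R_th/(R_th + R_L) = 15.25 / (15.25 + 1100) = 0.01368.
So the output falls by 1.37 %.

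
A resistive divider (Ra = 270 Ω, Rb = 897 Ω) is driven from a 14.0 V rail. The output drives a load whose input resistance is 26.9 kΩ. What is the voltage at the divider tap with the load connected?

The load sits in parallel with Rb: Rb‖R_L = (897 × 26900) / (897 + 26900) = 868.1 Ω.
V_out = 14.0 × 868.1 / (270 + 868.1) = 14.0 × 868.1/1138 = 10.7 V.

V_out ≈ 10.7 V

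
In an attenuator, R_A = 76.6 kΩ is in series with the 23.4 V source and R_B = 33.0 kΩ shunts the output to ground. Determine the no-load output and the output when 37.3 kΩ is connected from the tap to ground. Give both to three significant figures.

Open-circuit: V = 23.4 × 33.0/(76.6 + 33.0) = 7.05 V.
With the load, R_B becomes R_B‖R_L = 17.51 kΩ, so V = 23.4 × 17.51/94.11 = 4.35 V.

Unloaded: 7.05 V; loaded: 4.35 V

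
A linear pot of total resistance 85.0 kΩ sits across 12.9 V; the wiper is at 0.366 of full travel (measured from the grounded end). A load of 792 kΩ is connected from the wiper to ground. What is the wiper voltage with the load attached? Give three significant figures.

The wiper splits the pot into (1−α)R = 53.89 kΩ above and αR = 31.11 kΩ below.
Lower section ‖ load = 29.93 kΩ.
V_wiper = 12.9 × 29.93/(53.89 + 29.93) = 4.61 V.

V ≈ 4.61 V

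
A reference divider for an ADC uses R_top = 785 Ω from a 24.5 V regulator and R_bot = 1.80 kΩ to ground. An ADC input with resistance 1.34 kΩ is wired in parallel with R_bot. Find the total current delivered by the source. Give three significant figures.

R_bot‖R_L = 768.2 Ω, so the source sees R_top + R_bot‖R_L = 1553 Ω.
I = 24.5 V / 1553 Ω = 15.8 mA.

I ≈ 15.8 mA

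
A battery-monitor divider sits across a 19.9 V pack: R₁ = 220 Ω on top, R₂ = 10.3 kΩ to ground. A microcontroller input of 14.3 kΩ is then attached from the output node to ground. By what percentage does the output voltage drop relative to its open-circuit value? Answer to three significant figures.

The divider's output (Thévenin) resistance is R₁‖R₂ = 215.4 Ω.
Fractional drop under load = R_th/(R_th + R_L) = 215.4 / (215.4 + 14300) = 0.01484.
So the output falls by 1.48 %.

1.48 %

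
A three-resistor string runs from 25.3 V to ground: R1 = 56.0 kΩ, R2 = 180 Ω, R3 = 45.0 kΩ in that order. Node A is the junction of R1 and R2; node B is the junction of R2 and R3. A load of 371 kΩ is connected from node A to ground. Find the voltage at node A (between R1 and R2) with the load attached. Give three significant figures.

V ≈ 10.6 V

Below node A the series string R2+R3 = 45180 Ω sits in parallel with the 371000 Ω load: 40280 Ω.
V_A = 25.3 × 40280/(56000 + 40280) = 10.6 V.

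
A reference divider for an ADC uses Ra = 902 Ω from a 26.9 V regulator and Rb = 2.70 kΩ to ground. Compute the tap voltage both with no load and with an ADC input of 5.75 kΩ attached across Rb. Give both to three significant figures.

Unloaded: 20.2 V; loaded: 18.0 V

Open-circuit: V = 26.9 × 2700/(902 + 2700) = 20.2 V.
With the load, Rb becomes Rb‖R_L = 1837 Ω, so V = 26.9 × 1837/2739 = 18.0 V.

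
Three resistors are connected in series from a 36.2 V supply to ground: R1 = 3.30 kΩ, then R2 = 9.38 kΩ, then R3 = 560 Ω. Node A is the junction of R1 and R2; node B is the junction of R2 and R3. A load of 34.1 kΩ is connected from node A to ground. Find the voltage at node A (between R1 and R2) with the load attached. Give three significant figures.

Below node A the series string R2+R3 = 9940 Ω sits in parallel with the 34100 Ω load: 7697 Ω.
V_A = 36.2 × 7697/(3300 + 7697) = 25.3 V.

V ≈ 25.3 V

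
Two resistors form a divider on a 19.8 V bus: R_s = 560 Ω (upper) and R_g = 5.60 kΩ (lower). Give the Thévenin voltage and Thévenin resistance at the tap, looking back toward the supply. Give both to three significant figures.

V_th = 18.0 V, R_th = 509 Ω

V_th is the open-circuit tap voltage: 19.8 × 5600/(560 + 5600) = 18.0 V.
With the supply zeroed, R_s and R_g appear in parallel from the tap: R_th = R_s‖R_g = (560 × 5600)/6160 = 509 Ω.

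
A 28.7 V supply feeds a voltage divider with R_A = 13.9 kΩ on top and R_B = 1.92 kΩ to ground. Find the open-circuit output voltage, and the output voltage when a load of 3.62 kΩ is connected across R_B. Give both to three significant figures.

Unloaded: 3.48 V; loaded: 2.38 V

Open-circuit: V = 28.7 × 1.92/(13.9 + 1.92) = 3.48 V.
With the load, R_B becomes R_B‖R_L = 1.255 kΩ, so V = 28.7 × 1.255/15.15 = 2.38 V.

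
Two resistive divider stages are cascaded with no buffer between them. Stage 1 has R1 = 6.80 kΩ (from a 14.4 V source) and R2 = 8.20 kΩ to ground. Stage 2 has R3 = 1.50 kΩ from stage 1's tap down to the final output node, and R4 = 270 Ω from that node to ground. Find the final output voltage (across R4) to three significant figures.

V_out ≈ 0.387 V

Stage 2 presents R3+R4 = 1770 Ω as a load on stage 1's tap.
Stage 1's lower leg becomes R2‖(R3+R4) = 1456 Ω, so V_mid = 14.4 × 1456/8256 = 2.539 V.
Stage 2 is itself unloaded: V_out = V_mid × R4/(R3+R4) = 2.539 × 270/1770 = 0.387 V.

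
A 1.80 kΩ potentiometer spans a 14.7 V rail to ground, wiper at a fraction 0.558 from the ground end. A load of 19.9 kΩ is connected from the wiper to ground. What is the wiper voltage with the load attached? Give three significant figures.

The wiper splits the pot into (1−α)R = 795.6 Ω above and αR = 1004 Ω below.
Lower section ‖ load = 956.1 Ω.
V_wiper = 14.7 × 956.1/(795.6 + 956.1) = 8.02 V.

V ≈ 8.02 V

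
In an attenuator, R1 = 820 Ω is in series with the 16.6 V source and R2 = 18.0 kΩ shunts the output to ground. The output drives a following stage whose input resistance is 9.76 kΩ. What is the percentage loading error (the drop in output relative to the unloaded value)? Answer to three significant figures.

7.44 %

The divider's output (Thévenin) resistance is R1‖R2 = 784.3 Ω.
Fractional drop under load = R_th/(R_th + R_L) = 784.3 / (784.3 + 9760) = 0.07438.
So the output falls by 7.44 %.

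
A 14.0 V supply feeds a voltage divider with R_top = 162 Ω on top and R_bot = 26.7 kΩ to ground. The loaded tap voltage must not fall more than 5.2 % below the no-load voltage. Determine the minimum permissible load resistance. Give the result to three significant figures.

R_L(min) ≈ 2.94 kΩ

Output resistance R_th = R_top‖R_bot = (162 × 26700)/26860 = 161.0 Ω.
The fractional drop is R_th/(R_th + R_L); requiring this ≤ 0.0520 gives R_L ≥ R_th(1/0.0520 − 1) = 161.0 × 18.23 = 2.94 kΩ.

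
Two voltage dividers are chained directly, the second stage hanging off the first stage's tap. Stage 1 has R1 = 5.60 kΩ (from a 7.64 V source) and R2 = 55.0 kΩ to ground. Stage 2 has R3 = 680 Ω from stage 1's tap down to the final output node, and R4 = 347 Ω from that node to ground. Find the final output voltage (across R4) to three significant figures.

V_out ≈ 0.394 V

Stage 2 presents R3+R4 = 1027 Ω as a load on stage 1's tap.
Stage 1's lower leg becomes R2‖(R3+R4) = 1008 Ω, so V_mid = 7.64 × 1008/6608 = 1.166 V.
Stage 2 is itself unloaded: V_out = V_mid × R4/(R3+R4) = 1.166 × 347/1027 = 0.394 V.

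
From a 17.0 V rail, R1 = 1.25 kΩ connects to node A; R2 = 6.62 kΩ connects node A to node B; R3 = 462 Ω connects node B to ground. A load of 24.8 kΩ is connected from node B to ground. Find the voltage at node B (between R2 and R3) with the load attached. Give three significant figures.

V ≈ 0.926 V

At node B, R3 is in parallel with the load: R3‖R_L = 453.6 Ω.
Below node A the resistance is R2 + (R3‖R_L) = 7074 Ω, so V_A = 17.0 × 7074/8324 = 14.45 V.
Then V_B = V_A × (R3‖R_L)/(R2 + R3‖R_L) = 14.45 × 453.6/7074 = 0.926 V.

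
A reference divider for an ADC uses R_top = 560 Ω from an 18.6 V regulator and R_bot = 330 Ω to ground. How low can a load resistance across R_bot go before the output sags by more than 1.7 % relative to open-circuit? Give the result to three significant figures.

Output resistance R_th = R_top‖R_bot = (560 × 330)/890.0 = 207.6 Ω.
The fractional drop is R_th/(R_th + R_L); requiring this ≤ 0.0170 gives R_L ≥ R_th(1/0.0170 − 1) = 207.6 × 57.82 = 12.0 kΩ.

R_L(min) ≈ 12.0 kΩ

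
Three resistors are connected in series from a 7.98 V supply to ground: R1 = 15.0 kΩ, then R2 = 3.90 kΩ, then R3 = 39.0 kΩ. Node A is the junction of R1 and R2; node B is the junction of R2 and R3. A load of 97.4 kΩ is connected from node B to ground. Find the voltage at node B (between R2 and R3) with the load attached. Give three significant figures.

V ≈ 4.75 V

At node B, R3 is in parallel with the load: R3‖R_L = 27.85 kΩ.
Below node A the resistance is R2 + (R3‖R_L) = 31.75 kΩ, so V_A = 7.98 × 31.75/46.75 = 5.420 V.
Then V_B = V_A × (R3‖R_L)/(R2 + R3‖R_L) = 5.420 × 27.85/31.75 = 4.75 V.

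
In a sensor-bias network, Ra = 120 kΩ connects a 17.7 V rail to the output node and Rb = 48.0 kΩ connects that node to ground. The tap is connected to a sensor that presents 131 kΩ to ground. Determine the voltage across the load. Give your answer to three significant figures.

The load sits in parallel with Rb: Rb‖R_L = (48.0 × 131) / (48.0 + 131) = 35.13 kΩ.
V_out = 17.7 × 35.13 / (120 + 35.13) = 17.7 × 35.13/155.1 = 4.01 V.

V_out ≈ 4.01 V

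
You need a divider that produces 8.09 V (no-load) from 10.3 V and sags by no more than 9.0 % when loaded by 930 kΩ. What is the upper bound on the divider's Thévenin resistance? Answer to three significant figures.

Loading drop = R_th/(R_th + R_L) ≤ 0.0900, so R_th ≤ R_L · ε/(1−ε) = 930 kΩ × 0.0900/0.9100 = 92.0 kΩ.

R_th ≤ 92.0 kΩ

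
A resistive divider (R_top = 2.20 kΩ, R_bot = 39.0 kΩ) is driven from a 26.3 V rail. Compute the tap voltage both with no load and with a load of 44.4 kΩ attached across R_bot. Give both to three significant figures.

Open-circuit: V = 26.3 × 39.0/(2.20 + 39.0) = 24.9 V.
With the load, R_bot becomes R_bot‖R_L = 20.76 kΩ, so V = 26.3 × 20.76/22.96 = 23.8 V.

Unloaded: 24.9 V; loaded: 23.8 V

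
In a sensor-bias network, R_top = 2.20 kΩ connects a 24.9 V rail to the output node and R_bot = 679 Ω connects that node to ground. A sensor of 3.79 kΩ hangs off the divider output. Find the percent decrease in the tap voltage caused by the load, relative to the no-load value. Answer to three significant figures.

Unloaded V = 24.9 × 679/2879 = 5.8726 V.
Loaded: R_bot‖R_L = 575.8 Ω, giving V = 24.9 × 575.8/2776 = 5.1654 V.
Drop = (5.8726 − 5.1654) / 5.8726 = 12.0 %.

12.0 %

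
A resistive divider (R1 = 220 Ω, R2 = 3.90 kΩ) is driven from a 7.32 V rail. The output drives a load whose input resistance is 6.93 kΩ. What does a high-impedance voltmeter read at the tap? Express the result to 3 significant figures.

The load sits in parallel with R2: R2‖R_L = (3900 × 6930) / (3900 + 6930) = 2496 Ω.
V_out = 7.32 × 2496 / (220 + 2496) = 7.32 × 2496/2716 = 6.73 V.
(Unloaded it would have been 6.93 V.)

V_out ≈ 6.73 V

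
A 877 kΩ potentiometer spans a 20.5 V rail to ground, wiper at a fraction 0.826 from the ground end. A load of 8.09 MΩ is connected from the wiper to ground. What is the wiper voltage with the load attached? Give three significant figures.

V ≈ 16.7 V

The wiper splits the pot into (1−α)R = 152.6 kΩ above and αR = 724.4 kΩ below.
Lower section ‖ load = 664.9 kΩ.
V_wiper = 20.5 × 664.9/(152.6 + 664.9) = 16.7 V.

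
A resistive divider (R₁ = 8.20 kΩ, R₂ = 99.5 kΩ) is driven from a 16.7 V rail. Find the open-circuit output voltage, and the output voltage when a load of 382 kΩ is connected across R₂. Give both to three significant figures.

Unloaded: 15.4 V; loaded: 15.1 V

Open-circuit: V = 16.7 × 99.5/(8.20 + 99.5) = 15.4 V.
With the load, R₂ becomes R₂‖R_L = 78.94 kΩ, so V = 16.7 × 78.94/87.14 = 15.1 V.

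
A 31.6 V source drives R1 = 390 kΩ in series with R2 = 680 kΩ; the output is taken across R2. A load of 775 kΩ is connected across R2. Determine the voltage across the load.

The load sits in parallel with R2: R2‖R_L = (680 × 775) / (680 + 775) = 362.2 kΩ.
V_out = 31.6 × 362.2 / (390 + 362.2) = 31.6 × 362.2/752.2 = 15.2 V.

V_out ≈ 15.2 V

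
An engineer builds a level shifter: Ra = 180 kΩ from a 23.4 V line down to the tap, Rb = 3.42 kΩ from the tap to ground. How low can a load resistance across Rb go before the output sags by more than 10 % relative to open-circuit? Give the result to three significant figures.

Output resistance R_th = Ra‖Rb = (180 × 3.42)/183.4 = 3.356 kΩ.
The fractional drop is R_th/(R_th + R_L); requiring this ≤ 0.100 gives R_L ≥ R_th(1/0.100 − 1) = 3.356 × 9.000 = 30.2 kΩ.

R_L(min) ≈ 30.2 kΩ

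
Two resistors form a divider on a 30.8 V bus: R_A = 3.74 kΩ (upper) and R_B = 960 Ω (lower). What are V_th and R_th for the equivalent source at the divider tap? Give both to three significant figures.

V_th is the open-circuit tap voltage: 30.8 × 960/(3740 + 960) = 6.29 V.
With the supply zeroed, R_A and R_B appear in parallel from the tap: R_th = R_A‖R_B = (3740 × 960)/4700 = 764 Ω.

V_th = 6.29 V, R_th = 764 Ω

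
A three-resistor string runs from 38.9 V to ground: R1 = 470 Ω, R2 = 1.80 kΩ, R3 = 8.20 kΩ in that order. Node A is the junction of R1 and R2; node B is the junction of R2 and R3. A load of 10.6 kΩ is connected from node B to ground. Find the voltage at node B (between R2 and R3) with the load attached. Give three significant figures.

At node B, R3 is in parallel with the load: R3‖R_L = 4623 Ω.
Below node A the resistance is R2 + (R3‖R_L) = 6423 Ω, so V_A = 38.9 × 6423/6893 = 36.25 V.
Then V_B = V_A × (R3‖R_L)/(R2 + R3‖R_L) = 36.25 × 4623/6423 = 26.1 V.

V ≈ 26.1 V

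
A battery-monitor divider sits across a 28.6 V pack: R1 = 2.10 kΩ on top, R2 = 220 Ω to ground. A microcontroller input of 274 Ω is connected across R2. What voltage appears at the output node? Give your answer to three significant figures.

The load sits in parallel with R2: R2‖R_L = (220 × 274) / (220 + 274) = 122.0 Ω.
V_out = 28.6 × 122.0 / (2100 + 122.0) = 28.6 × 122.0/2222 = 1.57 V.

V_out ≈ 1.57 V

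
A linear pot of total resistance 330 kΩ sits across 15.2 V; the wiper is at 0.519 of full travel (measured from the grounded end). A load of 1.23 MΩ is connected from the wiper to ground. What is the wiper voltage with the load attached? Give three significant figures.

V ≈ 7.39 V

The wiper splits the pot into (1−α)R = 158.7 kΩ above and αR = 171.3 kΩ below.
Lower section ‖ load = 150.3 kΩ.
V_wiper = 15.2 × 150.3/(158.7 + 150.3) = 7.39 V.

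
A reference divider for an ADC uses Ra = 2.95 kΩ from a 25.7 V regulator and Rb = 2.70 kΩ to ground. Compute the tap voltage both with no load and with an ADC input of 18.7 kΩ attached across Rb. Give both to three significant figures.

Unloaded: 12.3 V; loaded: 11.4 V

Open-circuit: V = 25.7 × 2.70/(2.95 + 2.70) = 12.3 V.
With the load, Rb becomes Rb‖R_L = 2.359 kΩ, so V = 25.7 × 2.359/5.309 = 11.4 V.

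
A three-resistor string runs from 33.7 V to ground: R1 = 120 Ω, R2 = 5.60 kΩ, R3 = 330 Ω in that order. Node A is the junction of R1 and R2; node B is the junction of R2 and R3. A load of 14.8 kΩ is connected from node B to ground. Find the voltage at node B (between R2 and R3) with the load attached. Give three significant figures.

V ≈ 1.80 V

At node B, R3 is in parallel with the load: R3‖R_L = 322.8 Ω.
Below node A the resistance is R2 + (R3‖R_L) = 5923 Ω, so V_A = 33.7 × 5923/6043 = 33.03 V.
Then V_B = V_A × (R3‖R_L)/(R2 + R3‖R_L) = 33.03 × 322.8/5923 = 1.80 V.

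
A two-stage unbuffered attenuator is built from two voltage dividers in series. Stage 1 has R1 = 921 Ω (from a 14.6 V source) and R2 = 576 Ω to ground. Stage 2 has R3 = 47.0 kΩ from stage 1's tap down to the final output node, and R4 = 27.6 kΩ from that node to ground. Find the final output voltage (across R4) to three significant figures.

Stage 2 presents R3+R4 = 74600 Ω as a load on stage 1's tap.
Stage 1's lower leg becomes R2‖(R3+R4) = 571.6 Ω, so V_mid = 14.6 × 571.6/1493 = 5.591 V.
Stage 2 is itself unloaded: V_out = V_mid × R4/(R3+R4) = 5.591 × 27600/74600 = 2.07 V.

V_out ≈ 2.07 V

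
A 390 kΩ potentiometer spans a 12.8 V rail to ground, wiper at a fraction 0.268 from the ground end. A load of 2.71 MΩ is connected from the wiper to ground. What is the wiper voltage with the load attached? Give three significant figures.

The wiper splits the pot into (1−α)R = 285.5 kΩ above and αR = 104.5 kΩ below.
Lower section ‖ load = 100.6 kΩ.
V_wiper = 12.8 × 100.6/(285.5 + 100.6) = 3.34 V.

V ≈ 3.34 V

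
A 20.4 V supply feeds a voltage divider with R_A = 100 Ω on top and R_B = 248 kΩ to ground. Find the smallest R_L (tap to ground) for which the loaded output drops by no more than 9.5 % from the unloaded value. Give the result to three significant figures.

Output resistance R_th = R_A‖R_B = (100 × 248000)/248100 = 99.96 Ω.
The fractional drop is R_th/(R_th + R_L); requiring this ≤ 0.0950 gives R_L ≥ R_th(1/0.0950 − 1) = 99.96 × 9.526 = 952 Ω.

R_L(min) ≈ 952 Ω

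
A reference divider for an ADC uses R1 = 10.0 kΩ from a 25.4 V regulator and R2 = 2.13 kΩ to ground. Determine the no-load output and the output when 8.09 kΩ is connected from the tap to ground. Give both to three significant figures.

Unloaded: 4.46 V; loaded: 3.66 V

Open-circuit: V = 25.4 × 2.13/(10.0 + 2.13) = 4.46 V.
With the load, R2 becomes R2‖R_L = 1.686 kΩ, so V = 25.4 × 1.686/11.69 = 3.66 V.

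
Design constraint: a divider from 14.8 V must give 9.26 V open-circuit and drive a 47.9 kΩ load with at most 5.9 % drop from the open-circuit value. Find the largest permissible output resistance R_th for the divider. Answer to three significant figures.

Loading drop = R_th/(R_th + R_L) ≤ 0.0590, so R_th ≤ R_L · ε/(1−ε) = 47.9 kΩ × 0.0590/0.9410 = 3.00 kΩ.

R_th ≤ 3.00 kΩ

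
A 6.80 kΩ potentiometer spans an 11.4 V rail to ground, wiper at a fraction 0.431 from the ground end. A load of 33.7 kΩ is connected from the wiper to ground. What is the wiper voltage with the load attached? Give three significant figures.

The wiper splits the pot into (1−α)R = 3.869 kΩ above and αR = 2.931 kΩ below.
Lower section ‖ load = 2.696 kΩ.
V_wiper = 11.4 × 2.696/(3.869 + 2.696) = 4.68 V.

V ≈ 4.68 V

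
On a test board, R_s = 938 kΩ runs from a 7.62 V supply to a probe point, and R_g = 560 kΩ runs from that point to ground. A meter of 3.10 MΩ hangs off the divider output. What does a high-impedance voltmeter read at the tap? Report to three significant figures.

V_out ≈ 2.56 V

The load sits in parallel with R_g: R_g‖R_L = (560 × 3100) / (560 + 3100) = 474.3 kΩ.
V_out = 7.62 × 474.3 / (938 + 474.3) = 7.62 × 474.3/1412 = 2.56 V.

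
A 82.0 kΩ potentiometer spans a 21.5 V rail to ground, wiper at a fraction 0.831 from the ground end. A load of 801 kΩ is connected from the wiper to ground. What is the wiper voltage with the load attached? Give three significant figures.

V ≈ 17.6 V

The wiper splits the pot into (1−α)R = 13.86 kΩ above and αR = 68.14 kΩ below.
Lower section ‖ load = 62.80 kΩ.
V_wiper = 21.5 × 62.80/(13.86 + 62.80) = 17.6 V.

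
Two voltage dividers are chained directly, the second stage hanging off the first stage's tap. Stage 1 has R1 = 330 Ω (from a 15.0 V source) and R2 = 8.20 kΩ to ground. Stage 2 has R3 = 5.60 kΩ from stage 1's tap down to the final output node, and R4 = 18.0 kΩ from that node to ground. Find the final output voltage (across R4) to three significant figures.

Stage 2 presents R3+R4 = 23600 Ω as a load on stage 1's tap.
Stage 1's lower leg becomes R2‖(R3+R4) = 6086 Ω, so V_mid = 15.0 × 6086/6416 = 14.23 V.
Stage 2 is itself unloaded: V_out = V_mid × R4/(R3+R4) = 14.23 × 18000/23600 = 10.9 V.

V_out ≈ 10.9 V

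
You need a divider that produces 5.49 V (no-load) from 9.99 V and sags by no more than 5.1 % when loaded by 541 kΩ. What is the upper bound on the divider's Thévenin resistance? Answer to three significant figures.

Loading drop = R_th/(R_th + R_L) ≤ 0.0510, so R_th ≤ R_L · ε/(1−ε) = 541 kΩ × 0.0510/0.9490 = 29.1 kΩ.

R_th ≤ 29.1 kΩ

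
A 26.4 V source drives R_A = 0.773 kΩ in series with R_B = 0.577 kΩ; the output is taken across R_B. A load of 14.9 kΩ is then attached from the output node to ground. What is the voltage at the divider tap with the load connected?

The load sits in parallel with R_B: R_B‖R_L = (577 × 14900) / (577 + 14900) = 555.5 Ω.
V_out = 26.4 × 555.5 / (773 + 555.5) = 26.4 × 555.5/1328 = 11.0 V.

V_out ≈ 11.0 V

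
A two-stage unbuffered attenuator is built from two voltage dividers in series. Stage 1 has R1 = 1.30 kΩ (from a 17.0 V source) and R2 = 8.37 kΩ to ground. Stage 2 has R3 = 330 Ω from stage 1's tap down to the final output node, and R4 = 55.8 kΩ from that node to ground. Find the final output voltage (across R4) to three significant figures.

V_out ≈ 14.3 V

Stage 2 presents R3+R4 = 56130 Ω as a load on stage 1's tap.
Stage 1's lower leg becomes R2‖(R3+R4) = 7284 Ω, so V_mid = 17.0 × 7284/8584 = 14.43 V.
Stage 2 is itself unloaded: V_out = V_mid × R4/(R3+R4) = 14.43 × 55800/56130 = 14.3 V.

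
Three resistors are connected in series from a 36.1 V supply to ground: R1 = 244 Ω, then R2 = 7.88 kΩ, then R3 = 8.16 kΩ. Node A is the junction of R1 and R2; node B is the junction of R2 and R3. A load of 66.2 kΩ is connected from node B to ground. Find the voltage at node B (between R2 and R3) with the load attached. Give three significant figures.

V ≈ 17.0 V

At node B, R3 is in parallel with the load: R3‖R_L = 7265 Ω.
Below node A the resistance is R2 + (R3‖R_L) = 15140 Ω, so V_A = 36.1 × 15140/15390 = 35.53 V.
Then V_B = V_A × (R3‖R_L)/(R2 + R3‖R_L) = 35.53 × 7265/15140 = 17.0 V.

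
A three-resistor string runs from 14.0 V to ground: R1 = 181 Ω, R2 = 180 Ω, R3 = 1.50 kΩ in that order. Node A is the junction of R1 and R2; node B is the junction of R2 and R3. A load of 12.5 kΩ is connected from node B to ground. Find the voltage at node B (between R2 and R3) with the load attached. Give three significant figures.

V ≈ 11.0 V

At node B, R3 is in parallel with the load: R3‖R_L = 1339 Ω.
Below node A the resistance is R2 + (R3‖R_L) = 1519 Ω, so V_A = 14.0 × 1519/1700 = 12.51 V.
Then V_B = V_A × (R3‖R_L)/(R2 + R3‖R_L) = 12.51 × 1339/1519 = 11.0 V.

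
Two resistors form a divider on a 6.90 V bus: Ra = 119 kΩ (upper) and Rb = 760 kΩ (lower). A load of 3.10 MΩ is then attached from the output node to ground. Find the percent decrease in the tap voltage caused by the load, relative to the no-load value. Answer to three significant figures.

The divider's output (Thévenin) resistance is Ra‖Rb = 102.9 kΩ.
Fractional drop under load = R_th/(R_th + R_L) = 102.9 / (102.9 + 3100) = 0.03212.
So the output falls by 3.21 %.

3.21 %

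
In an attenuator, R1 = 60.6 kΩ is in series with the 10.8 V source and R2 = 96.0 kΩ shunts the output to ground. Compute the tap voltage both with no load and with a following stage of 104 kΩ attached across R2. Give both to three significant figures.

Unloaded: 6.62 V; loaded: 4.88 V

Open-circuit: V = 10.8 × 96.0/(60.6 + 96.0) = 6.62 V.
With the load, R2 becomes R2‖R_L = 49.92 kΩ, so V = 10.8 × 49.92/110.5 = 4.88 V.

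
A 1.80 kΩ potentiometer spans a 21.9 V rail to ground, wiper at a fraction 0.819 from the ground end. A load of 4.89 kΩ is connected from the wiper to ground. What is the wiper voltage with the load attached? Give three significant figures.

V ≈ 17.0 V

The wiper splits the pot into (1−α)R = 325.8 Ω above and αR = 1474 Ω below.
Lower section ‖ load = 1133 Ω.
V_wiper = 21.9 × 1133/(325.8 + 1133) = 17.0 V.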